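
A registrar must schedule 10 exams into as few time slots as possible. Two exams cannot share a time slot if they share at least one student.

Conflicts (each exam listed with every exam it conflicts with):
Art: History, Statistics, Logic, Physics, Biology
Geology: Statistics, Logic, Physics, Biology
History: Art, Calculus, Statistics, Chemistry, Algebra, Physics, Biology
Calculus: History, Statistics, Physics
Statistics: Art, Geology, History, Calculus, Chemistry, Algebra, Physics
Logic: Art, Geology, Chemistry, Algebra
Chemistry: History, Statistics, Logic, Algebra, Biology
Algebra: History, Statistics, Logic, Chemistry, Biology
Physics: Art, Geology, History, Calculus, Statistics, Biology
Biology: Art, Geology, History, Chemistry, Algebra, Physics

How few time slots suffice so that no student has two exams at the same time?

Art, History, Physics, Biology are mutually in conflict, so at least 4 time slots are needed.
4 time slots suffice: Art=4, Geology=4, History=1, Calculus=4, Statistics=2, Logic=1, Chemistry=4, Algebra=3, Physics=3, Biology=2. Each listed conflict is separated.

4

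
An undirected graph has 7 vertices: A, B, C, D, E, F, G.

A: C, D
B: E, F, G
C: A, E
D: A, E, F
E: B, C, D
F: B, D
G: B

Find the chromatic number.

A and C are adjacent, so at least 2 colors are needed.
A valid assignment using 2 colors: A=2, B=1, C=1, D=1, E=2, F=2, G=2. Every edge joins two different colors.

2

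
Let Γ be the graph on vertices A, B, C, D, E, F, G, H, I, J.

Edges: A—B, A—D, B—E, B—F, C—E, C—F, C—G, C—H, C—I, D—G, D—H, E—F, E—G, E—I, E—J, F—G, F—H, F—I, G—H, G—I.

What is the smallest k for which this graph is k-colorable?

5

C, E, F, G, I form a clique, so at least 5 colors are needed.
5 colors suffice: color 1 → {D, F, J}; color 2 → {B, G}; color 3 → {A, E, H}; color 4 → {C}; color 5 → {I}. Each edge has distinct colors on its endpoints.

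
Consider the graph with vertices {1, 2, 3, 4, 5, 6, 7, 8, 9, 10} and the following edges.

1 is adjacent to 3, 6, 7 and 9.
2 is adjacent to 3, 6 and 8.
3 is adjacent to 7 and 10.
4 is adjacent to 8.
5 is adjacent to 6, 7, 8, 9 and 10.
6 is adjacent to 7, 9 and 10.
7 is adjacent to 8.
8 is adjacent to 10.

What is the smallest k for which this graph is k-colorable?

1, 3, 7 are pairwise adjacent, so at least 3 colors are needed.
3 colors suffice: color a → {3, 6, 8}; color b → {2, 4, 7, 9, 10}; color c → {1, 5}. Each edge has distinct colors on its endpoints.

3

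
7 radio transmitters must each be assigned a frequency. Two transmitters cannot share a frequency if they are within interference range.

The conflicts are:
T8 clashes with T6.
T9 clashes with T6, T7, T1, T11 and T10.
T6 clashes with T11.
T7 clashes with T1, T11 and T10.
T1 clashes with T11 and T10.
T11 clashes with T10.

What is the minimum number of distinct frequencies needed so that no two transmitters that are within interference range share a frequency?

5

T9, T7, T1, T11, T10 all conflict with each other, so at least 5 frequencies are needed.
5 frequencies suffice: T8=1, T9=1, T6=3, T7=4, T1=5, T11=2, T10=3. Every pair that conflicts lands in different frequencies.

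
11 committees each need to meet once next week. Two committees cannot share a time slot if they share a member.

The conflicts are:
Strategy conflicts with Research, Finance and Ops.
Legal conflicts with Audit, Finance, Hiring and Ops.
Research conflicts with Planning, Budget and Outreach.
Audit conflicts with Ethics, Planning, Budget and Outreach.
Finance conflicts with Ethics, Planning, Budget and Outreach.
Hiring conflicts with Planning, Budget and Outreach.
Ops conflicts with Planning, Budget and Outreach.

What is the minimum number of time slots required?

2

Hiring and Outreach conflict, so at least 2 time slots are needed.
2 time slots suffice: Strategy=2, Legal=2, Research=1, Audit=1, Finance=1, Hiring=1, Ethics=2, Ops=1, Planning=2, Budget=2, Outreach=2. No two conflicting committees share a time slot.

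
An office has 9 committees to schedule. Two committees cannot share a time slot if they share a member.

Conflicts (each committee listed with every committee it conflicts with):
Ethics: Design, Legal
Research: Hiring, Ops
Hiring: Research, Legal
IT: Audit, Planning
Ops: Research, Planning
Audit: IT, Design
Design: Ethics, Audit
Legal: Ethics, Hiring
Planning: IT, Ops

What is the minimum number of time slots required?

The cycle Hiring-Research-Ops-Planning-IT-Audit-Design-Ethics-Legal-Hiring has odd length 9, so it cannot be 2-colored; at least 3 time slots are needed.
3 time slots suffice: time slot 1 → {Ethics, Hiring, IT, Ops}; time slot 2 → {Research, Design, Legal, Planning}; time slot 3 → {Audit}. No two conflicting committees share a time slot.

3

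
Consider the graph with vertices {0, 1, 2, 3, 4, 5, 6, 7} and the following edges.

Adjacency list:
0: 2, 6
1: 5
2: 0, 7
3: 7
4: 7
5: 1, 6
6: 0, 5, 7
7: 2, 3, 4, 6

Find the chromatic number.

2

2 and 7 are adjacent, so at least 2 colors are needed.
2 colors suffice: 0=red, 1=blue, 2=blue, 3=blue, 4=blue, 5=red, 6=blue, 7=red. Every edge joins two different colors.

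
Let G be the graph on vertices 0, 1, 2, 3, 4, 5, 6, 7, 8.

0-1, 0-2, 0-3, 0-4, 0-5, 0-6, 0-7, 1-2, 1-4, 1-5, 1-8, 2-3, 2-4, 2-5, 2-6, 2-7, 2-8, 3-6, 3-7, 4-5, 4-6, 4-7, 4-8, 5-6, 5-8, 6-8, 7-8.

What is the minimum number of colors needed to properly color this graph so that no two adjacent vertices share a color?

1, 2, 4, 5, 8 form a clique, so at least 5 colors are needed.
A valid assignment using 5 colors: 0=b, 1=d, 2=a, 3=c, 4=c, 5=e, 6=d, 7=d, 8=b. No two adjacent vertices share a color.

5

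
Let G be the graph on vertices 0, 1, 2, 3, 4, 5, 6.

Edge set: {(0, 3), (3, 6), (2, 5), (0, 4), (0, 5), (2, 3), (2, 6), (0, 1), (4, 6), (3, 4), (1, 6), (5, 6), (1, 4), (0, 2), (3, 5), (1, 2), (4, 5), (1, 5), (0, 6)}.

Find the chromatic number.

5

0, 3, 4, 5, 6 form a clique, so at least 5 colors are needed.
One proper 5-coloring: 0=green, 1=yellow, 2=purple, 3=yellow, 4=purple, 5=blue, 6=red. No two adjacent vertices share a color.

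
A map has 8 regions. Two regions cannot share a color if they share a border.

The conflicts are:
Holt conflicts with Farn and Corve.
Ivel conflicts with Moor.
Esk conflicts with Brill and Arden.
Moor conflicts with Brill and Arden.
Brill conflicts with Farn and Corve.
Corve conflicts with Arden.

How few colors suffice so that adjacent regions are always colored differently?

Holt and Corve conflict, so at least 2 colors are needed.
2 colors suffice: color 1 → {Holt, Ivel, Brill, Arden}; color 2 → {Esk, Moor, Farn, Corve}. Every pair that conflicts lands in different colors.

2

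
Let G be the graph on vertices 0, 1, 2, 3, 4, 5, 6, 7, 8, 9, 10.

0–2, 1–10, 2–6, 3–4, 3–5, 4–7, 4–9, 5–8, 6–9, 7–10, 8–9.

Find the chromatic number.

3

The cycle 5-3-4-9-8-5 has odd length 5, so it cannot be 2-colored; at least 3 colors are needed.
3 colors suffice: color red → {0, 4, 6, 8, 10}; color blue → {1, 2, 5, 7, 9}; color green → {3}. No two adjacent vertices share a color.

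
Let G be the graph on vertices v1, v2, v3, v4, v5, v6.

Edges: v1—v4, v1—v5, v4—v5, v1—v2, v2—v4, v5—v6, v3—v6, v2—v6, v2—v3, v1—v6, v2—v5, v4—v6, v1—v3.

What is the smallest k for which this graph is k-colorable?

5

v1, v2, v4, v5, v6 form a clique, so at least 5 colors are needed.
One proper 5-coloring: v1=3, v2=2, v3=4, v4=4, v5=5, v6=1. No two adjacent vertices share a color.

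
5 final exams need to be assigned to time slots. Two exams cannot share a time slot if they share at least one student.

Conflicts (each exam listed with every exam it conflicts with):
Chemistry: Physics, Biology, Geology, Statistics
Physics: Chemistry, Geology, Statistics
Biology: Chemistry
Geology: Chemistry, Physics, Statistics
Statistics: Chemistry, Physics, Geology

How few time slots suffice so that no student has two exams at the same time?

4

Chemistry, Physics, Geology, Statistics are mutually in conflict, so at least 4 time slots are needed.
4 time slots suffice: time slot 1 → {Chemistry}; time slot 2 → {Biology, Geology}; time slot 3 → {Statistics}; time slot 4 → {Physics}. No two conflicting exams share a time slot.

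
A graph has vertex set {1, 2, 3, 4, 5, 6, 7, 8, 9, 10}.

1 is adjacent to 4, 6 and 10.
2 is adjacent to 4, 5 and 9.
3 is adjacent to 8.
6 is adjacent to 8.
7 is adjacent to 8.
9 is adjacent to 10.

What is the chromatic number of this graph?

3

The cycle 2-9-10-1-4-2 has odd length 5, so it cannot be 2-colored; at least 3 colors are needed.
3 colors suffice: color a → {1, 2, 8}; color b → {3, 4, 5, 6, 7, 10}; color c → {9}. Each edge has distinct colors on its endpoints.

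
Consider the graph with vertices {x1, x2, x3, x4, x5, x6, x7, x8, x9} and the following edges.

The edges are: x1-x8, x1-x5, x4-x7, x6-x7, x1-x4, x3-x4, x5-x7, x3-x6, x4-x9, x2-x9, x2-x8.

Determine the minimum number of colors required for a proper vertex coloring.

3

The cycle x9-x4-x1-x8-x2-x9 has odd length 5, so it cannot be 2-colored; at least 3 colors are needed.
3 colors suffice: color 1 → {x4, x5, x6, x8}; color 2 → {x1, x2, x3, x7}; color 3 → {x9}. No two adjacent vertices share a color.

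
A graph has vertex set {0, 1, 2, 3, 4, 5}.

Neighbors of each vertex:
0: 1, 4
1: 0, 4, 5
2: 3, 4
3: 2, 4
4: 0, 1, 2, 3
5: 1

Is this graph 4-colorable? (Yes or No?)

The chromatic number is 3. 2, 3, 4 are pairwise adjacent, so at least 3 colors are needed.
3 colors suffice: 0=green, 1=blue, 2=blue, 3=green, 4=red, 5=red.
Since 4 ≥ 3, a proper 4-coloring certainly exists.

Yes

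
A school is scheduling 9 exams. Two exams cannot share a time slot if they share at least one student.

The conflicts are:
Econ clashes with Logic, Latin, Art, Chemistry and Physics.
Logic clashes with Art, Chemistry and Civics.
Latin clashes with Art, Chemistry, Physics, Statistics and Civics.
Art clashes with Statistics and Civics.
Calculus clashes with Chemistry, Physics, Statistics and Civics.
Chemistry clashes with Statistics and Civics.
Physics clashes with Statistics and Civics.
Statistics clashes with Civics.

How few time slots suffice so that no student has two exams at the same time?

4

Calculus, Chemistry, Statistics, Civics pairwise conflict, so at least 4 time slots are needed.
4 time slots suffice: Econ=1, Logic=3, Latin=3, Art=2, Calculus=3, Chemistry=2, Physics=2, Statistics=4, Civics=1. Every pair that conflicts lands in different time slots.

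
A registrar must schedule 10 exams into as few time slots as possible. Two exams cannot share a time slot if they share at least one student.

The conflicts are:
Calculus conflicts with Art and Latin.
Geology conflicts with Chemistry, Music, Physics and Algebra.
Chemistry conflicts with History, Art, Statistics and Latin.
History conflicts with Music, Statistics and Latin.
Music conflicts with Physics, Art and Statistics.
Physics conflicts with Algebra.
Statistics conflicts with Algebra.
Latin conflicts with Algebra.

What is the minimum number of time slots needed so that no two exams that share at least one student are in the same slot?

Geology, Music, Physics pairwise conflict, so at least 3 time slots are needed.
3 time slots suffice: time slot 1 → {Calculus, Chemistry, Music, Algebra}; time slot 2 → {Geology, Art, Statistics, Latin}; time slot 3 → {History, Physics}. Each listed conflict is separated.

3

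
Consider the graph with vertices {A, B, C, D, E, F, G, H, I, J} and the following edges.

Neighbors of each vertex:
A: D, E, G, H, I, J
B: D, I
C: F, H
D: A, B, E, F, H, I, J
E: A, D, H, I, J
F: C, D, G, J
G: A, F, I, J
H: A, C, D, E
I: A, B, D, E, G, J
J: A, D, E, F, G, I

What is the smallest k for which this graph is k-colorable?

5

A, D, E, I, J are pairwise adjacent (a clique of size 5), so at least 5 colors are needed.
5 colors suffice: color red → {C, D, G}; color blue → {B, H, J}; color green → {F, I}; color yellow → {A}; color purple → {E}. Every edge joins two different colors.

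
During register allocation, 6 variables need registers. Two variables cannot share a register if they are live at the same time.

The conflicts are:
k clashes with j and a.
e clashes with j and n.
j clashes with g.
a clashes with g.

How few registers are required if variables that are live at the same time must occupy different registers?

2

k and j conflict, so at least 2 registers are needed.
2 registers suffice: register 1 → {j, n, a}; register 2 → {k, e, g}. Every pair that conflicts lands in different registers.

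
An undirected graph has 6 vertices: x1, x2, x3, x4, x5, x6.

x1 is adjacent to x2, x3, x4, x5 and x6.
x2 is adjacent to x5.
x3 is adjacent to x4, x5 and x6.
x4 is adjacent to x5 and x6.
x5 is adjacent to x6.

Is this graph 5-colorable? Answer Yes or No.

Yes

The chromatic number is 5. x1, x3, x4, x5, x6 form a clique, so at least 5 colors are needed.
One proper 5-coloring: x1=2, x2=3, x3=5, x4=4, x5=1, x6=3.
That is already a proper 5-coloring.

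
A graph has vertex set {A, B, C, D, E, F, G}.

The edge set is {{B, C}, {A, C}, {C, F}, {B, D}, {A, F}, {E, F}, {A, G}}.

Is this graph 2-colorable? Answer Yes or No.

No

A, C, F are mutually adjacent, so at least 3 colors are needed.
So 2 colors are not enough.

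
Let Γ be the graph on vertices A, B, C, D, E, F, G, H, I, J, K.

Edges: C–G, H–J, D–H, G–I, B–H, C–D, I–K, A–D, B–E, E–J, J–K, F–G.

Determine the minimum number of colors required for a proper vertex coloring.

The cycle D-H-J-K-I-G-C-D has odd length 7, so it cannot be 2-colored; at least 3 colors are needed.
A valid assignment using 3 colors: A=2, B=1, C=2, D=1, E=2, F=2, G=1, H=2, I=3, J=1, K=2. Each edge has distinct colors on its endpoints.

3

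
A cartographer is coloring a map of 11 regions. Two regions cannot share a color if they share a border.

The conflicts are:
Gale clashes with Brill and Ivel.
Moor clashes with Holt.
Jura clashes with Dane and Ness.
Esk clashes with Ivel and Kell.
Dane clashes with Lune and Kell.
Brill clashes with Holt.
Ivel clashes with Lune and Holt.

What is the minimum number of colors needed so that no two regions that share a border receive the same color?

The cycle Kell-Esk-Ivel-Lune-Dane-Kell has odd length 5, so it cannot be 2-colored; at least 3 colors are needed.
3 colors suffice: color 1 → {Moor, Dane, Brill, Ivel, Ness}; color 2 → {Gale, Jura, Lune, Kell, Holt}; color 3 → {Esk}. No two conflicting regions share a color.

3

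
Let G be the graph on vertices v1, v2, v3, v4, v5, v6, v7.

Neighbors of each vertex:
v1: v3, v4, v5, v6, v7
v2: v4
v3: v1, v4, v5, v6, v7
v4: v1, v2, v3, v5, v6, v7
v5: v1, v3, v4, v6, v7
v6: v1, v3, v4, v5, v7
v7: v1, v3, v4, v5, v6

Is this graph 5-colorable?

v1, v3, v4, v5, v6, v7 are mutually adjacent (a clique of size 6), so at least 6 colors are needed.
So 5 colors are not enough.

No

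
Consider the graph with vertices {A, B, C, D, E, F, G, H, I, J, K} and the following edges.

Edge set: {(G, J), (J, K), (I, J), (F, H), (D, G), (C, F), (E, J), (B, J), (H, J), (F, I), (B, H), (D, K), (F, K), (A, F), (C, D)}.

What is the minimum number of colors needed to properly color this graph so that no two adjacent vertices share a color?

B, H, J are mutually adjacent, so at least 3 colors are needed.
3 colors suffice: color red → {D, F, J}; color blue → {A, C, E, G, H, I, K}; color green → {B}. No two adjacent vertices share a color.

3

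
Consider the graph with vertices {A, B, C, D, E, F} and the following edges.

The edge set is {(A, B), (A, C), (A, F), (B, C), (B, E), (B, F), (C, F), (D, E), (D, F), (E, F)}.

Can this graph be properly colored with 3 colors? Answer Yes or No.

A, B, C, F are pairwise adjacent (a clique of size 4), so at least 4 colors are needed.
So 3 colors are not enough.

No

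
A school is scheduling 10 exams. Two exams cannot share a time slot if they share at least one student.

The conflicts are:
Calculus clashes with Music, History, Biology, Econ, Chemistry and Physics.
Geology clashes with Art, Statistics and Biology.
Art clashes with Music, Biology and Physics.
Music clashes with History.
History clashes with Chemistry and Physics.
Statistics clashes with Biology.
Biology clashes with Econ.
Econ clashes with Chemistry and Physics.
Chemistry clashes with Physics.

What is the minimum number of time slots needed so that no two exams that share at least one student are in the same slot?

Calculus, Econ, Chemistry, Physics all conflict with each other, so at least 4 time slots are needed.
4 time slots suffice: time slot 1 → {Calculus, Art, Statistics}; time slot 2 → {Music, Biology, Physics}; time slot 3 → {Geology, History, Econ}; time slot 4 → {Chemistry}. Every pair that conflicts lands in different time slots.

4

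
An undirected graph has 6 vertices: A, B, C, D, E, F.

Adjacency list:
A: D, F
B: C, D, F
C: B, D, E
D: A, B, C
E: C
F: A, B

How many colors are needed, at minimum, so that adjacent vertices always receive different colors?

B, C, D form a triangle, so at least 3 colors are needed.
3 colors suffice: A=1, B=3, C=1, D=2, E=2, F=2. Each edge has distinct colors on its endpoints.

3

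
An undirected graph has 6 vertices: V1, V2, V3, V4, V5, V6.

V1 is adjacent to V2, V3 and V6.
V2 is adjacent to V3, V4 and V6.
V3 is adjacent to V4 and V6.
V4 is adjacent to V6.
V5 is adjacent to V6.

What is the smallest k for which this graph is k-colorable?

V1, V2, V3, V6 are mutually adjacent (a clique of size 4), so at least 4 colors are needed.
4 colors suffice: V1=4, V2=2, V3=3, V4=4, V5=2, V6=1. Every edge joins two different colors.

4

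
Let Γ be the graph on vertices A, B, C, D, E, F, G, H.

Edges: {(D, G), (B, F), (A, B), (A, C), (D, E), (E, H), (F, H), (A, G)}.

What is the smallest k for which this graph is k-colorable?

The cycle B-F-H-E-D-G-A-B has odd length 7, so it cannot be 2-colored; at least 3 colors are needed.
3 colors suffice: color 1 → {A, E, F}; color 2 → {B, C, G, H}; color 3 → {D}. No two adjacent vertices share a color.

3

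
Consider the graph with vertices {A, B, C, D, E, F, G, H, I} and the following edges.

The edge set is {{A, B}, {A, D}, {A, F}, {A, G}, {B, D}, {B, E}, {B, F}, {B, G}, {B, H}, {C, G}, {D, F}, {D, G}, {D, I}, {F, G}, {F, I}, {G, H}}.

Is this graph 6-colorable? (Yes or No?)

The chromatic number is 5. A, B, D, F, G are mutually adjacent (a clique of size 5), so at least 5 colors are needed.
A valid assignment using 5 colors: A=purple, B=red, C=red, D=yellow, E=blue, F=green, G=blue, H=green, I=red.
Since 6 ≥ 5, a proper 6-coloring certainly exists.

Yes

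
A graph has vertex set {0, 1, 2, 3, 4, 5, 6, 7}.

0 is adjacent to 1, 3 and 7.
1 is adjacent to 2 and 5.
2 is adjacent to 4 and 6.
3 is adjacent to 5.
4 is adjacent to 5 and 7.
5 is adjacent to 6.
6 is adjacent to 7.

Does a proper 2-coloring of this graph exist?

The cycle 7-4-5-3-0-7 has odd length 5, so it cannot be 2-colored; at least 3 colors are needed.
So 2 colors are not enough.

No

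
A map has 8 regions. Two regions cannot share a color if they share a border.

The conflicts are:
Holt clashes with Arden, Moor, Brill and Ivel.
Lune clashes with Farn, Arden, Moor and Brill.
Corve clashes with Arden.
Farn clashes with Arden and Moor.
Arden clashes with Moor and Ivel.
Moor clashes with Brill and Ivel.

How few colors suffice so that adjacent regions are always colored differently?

Holt, Arden, Moor, Ivel pairwise conflict, so at least 4 colors are needed.
One proper 4-coloring: Holt=3, Lune=3, Corve=1, Farn=4, Arden=2, Moor=1, Brill=2, Ivel=4. Every pair that conflicts lands in different colors.

4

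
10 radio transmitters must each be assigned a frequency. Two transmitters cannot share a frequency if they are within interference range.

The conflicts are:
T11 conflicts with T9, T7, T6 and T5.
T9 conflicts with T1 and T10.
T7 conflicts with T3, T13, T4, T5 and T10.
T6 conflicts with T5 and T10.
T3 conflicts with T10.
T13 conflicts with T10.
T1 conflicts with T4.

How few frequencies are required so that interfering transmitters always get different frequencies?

T11, T6, T5 pairwise conflict, so at least 3 frequencies are needed.
3 frequencies suffice: frequency 1 → {T9, T7, T6}; frequency 2 → {T11, T4, T10}; frequency 3 → {T3, T13, T1, T5}. Each listed conflict is separated.

3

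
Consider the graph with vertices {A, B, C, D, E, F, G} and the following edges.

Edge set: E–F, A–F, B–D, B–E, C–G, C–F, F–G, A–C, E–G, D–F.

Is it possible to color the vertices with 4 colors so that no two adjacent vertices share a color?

Yes

The chromatic number is 3. C, F, G are pairwise adjacent, so at least 3 colors are needed.
3 colors suffice: color red → {B, F}; color blue → {A, D, G}; color green → {C, E}.
Since 4 ≥ 3, a proper 4-coloring certainly exists.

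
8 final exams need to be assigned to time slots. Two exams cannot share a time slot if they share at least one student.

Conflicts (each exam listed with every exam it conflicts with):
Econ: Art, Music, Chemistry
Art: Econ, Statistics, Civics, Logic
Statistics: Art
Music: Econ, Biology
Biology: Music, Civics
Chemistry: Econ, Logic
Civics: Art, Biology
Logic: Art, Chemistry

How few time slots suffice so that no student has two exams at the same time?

The cycle Music-Econ-Art-Civics-Biology-Music has odd length 5, so it cannot be 2-colored; at least 3 time slots are needed.
3 time slots suffice: time slot 1 → {Art, Music, Chemistry}; time slot 2 → {Econ, Statistics, Biology, Logic}; time slot 3 → {Civics}. Each listed conflict is separated.

3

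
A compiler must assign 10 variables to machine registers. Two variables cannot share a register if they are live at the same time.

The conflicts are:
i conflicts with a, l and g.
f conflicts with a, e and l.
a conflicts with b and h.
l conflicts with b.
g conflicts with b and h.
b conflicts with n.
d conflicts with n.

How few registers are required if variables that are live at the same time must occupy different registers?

2

a and h conflict, so at least 2 registers are needed.
2 registers suffice: register 1 → {a, e, l, g, n}; register 2 → {i, f, b, d, h}. No two conflicting variables share a register.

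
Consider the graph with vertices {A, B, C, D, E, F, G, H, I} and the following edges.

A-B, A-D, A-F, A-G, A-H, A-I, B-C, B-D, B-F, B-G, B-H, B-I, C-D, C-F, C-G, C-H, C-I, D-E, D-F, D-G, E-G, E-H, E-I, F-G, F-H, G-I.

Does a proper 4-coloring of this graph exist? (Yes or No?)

B, C, D, F, G are mutually adjacent (a clique of size 5), so at least 5 colors are needed.
So 4 colors are not enough.

No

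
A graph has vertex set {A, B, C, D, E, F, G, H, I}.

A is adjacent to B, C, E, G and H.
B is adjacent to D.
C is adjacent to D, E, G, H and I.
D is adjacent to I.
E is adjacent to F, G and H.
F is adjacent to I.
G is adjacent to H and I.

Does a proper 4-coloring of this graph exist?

A, C, E, G, H are mutually adjacent (a clique of size 5), so at least 5 colors are needed.
So 4 colors are not enough.

No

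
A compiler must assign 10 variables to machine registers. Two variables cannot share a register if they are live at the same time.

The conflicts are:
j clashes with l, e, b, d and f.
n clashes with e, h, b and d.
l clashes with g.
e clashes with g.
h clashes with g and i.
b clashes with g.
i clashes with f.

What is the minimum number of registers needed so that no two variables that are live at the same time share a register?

b and g conflict, so at least 2 registers are needed.
A valid assignment using 2 registers: j=1, n=1, l=2, e=2, h=2, b=2, g=1, d=2, i=1, f=2. Each listed conflict is separated.

2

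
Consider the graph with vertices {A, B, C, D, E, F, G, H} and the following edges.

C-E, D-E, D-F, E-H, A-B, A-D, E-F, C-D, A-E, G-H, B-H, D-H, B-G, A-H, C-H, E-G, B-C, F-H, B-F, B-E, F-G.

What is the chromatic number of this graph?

5

B, E, F, G, H are mutually adjacent (a clique of size 5), so at least 5 colors are needed.
5 colors suffice: color red → {H}; color blue → {E}; color green → {B, D}; color yellow → {A, C, F}; color purple → {G}. Each edge has distinct colors on its endpoints.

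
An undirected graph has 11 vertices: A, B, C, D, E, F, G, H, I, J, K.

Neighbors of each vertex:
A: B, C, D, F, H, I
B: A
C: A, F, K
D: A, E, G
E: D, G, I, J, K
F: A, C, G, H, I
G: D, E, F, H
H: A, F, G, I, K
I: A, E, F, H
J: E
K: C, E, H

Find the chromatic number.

A, F, H, I are mutually adjacent (a clique of size 4), so at least 4 colors are needed.
4 colors suffice: color 1 → {A, E}; color 2 → {B, C, D, H, J}; color 3 → {F, K}; color 4 → {G, I}. No two adjacent vertices share a color.

4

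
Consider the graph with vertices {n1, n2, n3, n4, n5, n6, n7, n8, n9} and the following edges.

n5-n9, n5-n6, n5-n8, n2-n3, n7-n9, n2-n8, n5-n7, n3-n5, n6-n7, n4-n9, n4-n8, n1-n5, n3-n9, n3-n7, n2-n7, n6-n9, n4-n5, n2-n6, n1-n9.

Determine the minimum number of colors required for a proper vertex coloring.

4

n5, n6, n7, n9 are pairwise adjacent (a clique of size 4), so at least 4 colors are needed.
4 colors suffice: color R → {n2, n5}; color B → {n8, n9}; color G → {n1, n4, n7}; color Y → {n3, n6}. Every edge joins two different colors.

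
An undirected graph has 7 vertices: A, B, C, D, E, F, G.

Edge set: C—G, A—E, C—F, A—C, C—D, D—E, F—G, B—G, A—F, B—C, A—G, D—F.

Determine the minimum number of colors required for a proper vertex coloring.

4

A, C, F, G are pairwise adjacent (a clique of size 4), so at least 4 colors are needed.
4 colors suffice: color red → {C, E}; color blue → {A, B, D}; color green → {F}; color yellow → {G}. No two adjacent vertices share a color.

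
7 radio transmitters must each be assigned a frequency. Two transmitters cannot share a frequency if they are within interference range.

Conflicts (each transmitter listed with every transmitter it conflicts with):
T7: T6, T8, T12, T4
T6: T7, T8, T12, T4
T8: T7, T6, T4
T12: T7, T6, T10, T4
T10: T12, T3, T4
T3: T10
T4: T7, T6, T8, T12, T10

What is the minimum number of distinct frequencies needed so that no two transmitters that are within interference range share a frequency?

4

T7, T6, T12, T4 all conflict with each other, so at least 4 frequencies are needed.
4 frequencies suffice: frequency 1 → {T3, T4}; frequency 2 → {T7, T10}; frequency 3 → {T8, T12}; frequency 4 → {T6}. Each listed conflict is separated.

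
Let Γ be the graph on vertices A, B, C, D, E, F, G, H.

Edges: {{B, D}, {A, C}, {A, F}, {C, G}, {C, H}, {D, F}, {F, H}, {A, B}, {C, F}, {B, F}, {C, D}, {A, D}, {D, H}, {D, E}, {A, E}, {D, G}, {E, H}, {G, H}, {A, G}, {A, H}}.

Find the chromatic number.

5

A, C, D, F, H are pairwise adjacent (a clique of size 5), so at least 5 colors are needed.
5 colors suffice: A=2, B=3, C=5, D=1, E=4, F=4, G=4, H=3. No two adjacent vertices share a color.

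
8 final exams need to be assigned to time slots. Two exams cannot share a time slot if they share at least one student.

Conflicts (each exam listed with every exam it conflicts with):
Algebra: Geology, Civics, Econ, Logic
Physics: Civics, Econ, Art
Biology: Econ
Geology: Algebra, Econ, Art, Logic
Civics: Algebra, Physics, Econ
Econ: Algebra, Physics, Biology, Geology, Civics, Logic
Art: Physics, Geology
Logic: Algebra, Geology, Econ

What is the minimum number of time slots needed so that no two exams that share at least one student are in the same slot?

4

Algebra, Geology, Econ, Logic pairwise conflict, so at least 4 time slots are needed.
A valid assignment using 4 time slots: Algebra=3, Physics=2, Biology=2, Geology=2, Civics=4, Econ=1, Art=1, Logic=4. Every pair that conflicts lands in different time slots.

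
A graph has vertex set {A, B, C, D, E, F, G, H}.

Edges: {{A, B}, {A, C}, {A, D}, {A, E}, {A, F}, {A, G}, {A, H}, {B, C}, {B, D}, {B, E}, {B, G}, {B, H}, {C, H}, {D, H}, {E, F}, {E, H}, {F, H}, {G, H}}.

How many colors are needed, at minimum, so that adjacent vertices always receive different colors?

4

A, B, G, H form a clique, so at least 4 colors are needed.
A valid assignment using 4 colors: A=blue, B=green, C=yellow, D=yellow, E=yellow, F=green, G=yellow, H=red. Each edge has distinct colors on its endpoints.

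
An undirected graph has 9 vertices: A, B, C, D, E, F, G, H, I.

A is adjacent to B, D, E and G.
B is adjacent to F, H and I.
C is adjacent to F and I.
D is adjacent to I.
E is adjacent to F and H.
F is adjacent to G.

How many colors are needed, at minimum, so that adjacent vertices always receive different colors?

D and I are adjacent, so at least 2 colors are needed.
2 colors suffice: color red → {A, F, H, I}; color blue → {B, C, D, E, G}. Each edge has distinct colors on its endpoints.

2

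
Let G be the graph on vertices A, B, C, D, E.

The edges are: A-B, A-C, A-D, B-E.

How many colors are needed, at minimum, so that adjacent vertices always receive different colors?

A and D are adjacent, so at least 2 colors are needed.
A valid assignment using 2 colors: A=red, B=blue, C=blue, D=blue, E=red. No two adjacent vertices share a color.

2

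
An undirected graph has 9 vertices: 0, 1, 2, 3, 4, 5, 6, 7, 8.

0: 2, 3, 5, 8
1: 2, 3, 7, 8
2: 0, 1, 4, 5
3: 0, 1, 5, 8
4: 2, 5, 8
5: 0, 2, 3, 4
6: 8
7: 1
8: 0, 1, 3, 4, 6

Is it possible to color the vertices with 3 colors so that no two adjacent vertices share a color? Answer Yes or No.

Yes

The chromatic number is 3. 0, 2, 5 are pairwise adjacent, so at least 3 colors are needed.
3 colors suffice: color a → {5, 7, 8}; color b → {0, 1, 4, 6}; color c → {2, 3}.
That is already a proper 3-coloring.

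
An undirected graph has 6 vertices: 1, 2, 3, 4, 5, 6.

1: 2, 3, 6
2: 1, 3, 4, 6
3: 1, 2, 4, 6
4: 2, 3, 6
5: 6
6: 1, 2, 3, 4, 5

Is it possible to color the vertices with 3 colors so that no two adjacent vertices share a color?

1, 2, 3, 6 are mutually adjacent (a clique of size 4), so at least 4 colors are needed.
So 3 colors are not enough.

No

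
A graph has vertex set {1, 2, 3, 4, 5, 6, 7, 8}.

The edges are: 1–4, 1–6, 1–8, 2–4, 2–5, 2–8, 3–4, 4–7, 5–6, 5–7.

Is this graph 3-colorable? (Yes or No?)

The chromatic number is 3. The cycle 2-5-6-1-8-2 has odd length 5, so it cannot be 2-colored; at least 3 colors are needed.
3 colors suffice: color a → {4, 5, 8}; color b → {1, 2, 3, 7}; color c → {6}.
That is already a proper 3-coloring.

Yes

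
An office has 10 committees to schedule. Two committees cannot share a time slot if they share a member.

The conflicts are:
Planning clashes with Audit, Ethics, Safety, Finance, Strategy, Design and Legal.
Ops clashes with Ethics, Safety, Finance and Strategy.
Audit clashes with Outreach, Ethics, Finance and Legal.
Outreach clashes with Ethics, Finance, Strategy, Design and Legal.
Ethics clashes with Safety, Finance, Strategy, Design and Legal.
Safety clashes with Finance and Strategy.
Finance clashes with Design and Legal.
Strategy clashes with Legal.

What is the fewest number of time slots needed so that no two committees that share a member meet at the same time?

5

Audit, Outreach, Ethics, Finance, Legal all conflict with each other, so at least 5 time slots are needed.
5 time slots suffice: Planning=3, Ops=3, Audit=5, Outreach=3, Ethics=1, Safety=4, Finance=2, Strategy=2, Design=4, Legal=4. No two conflicting committees share a time slot.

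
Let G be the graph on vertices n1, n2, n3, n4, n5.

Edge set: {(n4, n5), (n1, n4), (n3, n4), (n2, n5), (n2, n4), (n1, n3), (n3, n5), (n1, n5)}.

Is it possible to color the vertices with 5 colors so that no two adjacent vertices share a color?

Yes

The chromatic number is 4. n1, n3, n4, n5 form a clique, so at least 4 colors are needed.
4 colors suffice: n1=G, n2=G, n3=Y, n4=B, n5=R.
Since 5 ≥ 4, a proper 5-coloring certainly exists.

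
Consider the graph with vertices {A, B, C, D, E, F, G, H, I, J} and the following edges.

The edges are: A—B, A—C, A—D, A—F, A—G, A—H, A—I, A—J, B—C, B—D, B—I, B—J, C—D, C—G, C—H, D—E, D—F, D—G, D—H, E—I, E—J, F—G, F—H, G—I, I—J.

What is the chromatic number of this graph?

4

A, C, D, G are pairwise adjacent (a clique of size 4), so at least 4 colors are needed.
4 colors suffice: A=1, B=3, C=4, D=2, E=1, F=4, G=3, H=3, I=2, J=4. Each edge has distinct colors on its endpoints.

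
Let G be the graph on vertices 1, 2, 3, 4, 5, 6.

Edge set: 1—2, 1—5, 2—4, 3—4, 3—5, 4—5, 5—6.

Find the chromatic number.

3

3, 4, 5 are pairwise adjacent, so at least 3 colors are needed.
3 colors suffice: color red → {2, 5}; color blue → {1, 4, 6}; color green → {3}. Every edge joins two different colors.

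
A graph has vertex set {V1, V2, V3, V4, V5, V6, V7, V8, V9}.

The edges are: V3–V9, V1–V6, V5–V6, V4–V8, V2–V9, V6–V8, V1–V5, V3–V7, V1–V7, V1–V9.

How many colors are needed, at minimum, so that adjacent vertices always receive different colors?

3

V1, V5, V6 are pairwise adjacent, so at least 3 colors are needed.
A valid assignment using 3 colors: V1=1, V2=1, V3=1, V4=2, V5=3, V6=2, V7=2, V8=1, V9=2. Every edge joins two different colors.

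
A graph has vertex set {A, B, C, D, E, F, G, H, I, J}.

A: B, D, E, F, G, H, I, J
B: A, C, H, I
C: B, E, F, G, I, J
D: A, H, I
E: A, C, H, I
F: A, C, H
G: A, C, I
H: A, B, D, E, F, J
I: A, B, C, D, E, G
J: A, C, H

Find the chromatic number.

3

A, F, H form a triangle, so at least 3 colors are needed.
3 colors suffice: color 1 → {A, C}; color 2 → {H, I}; color 3 → {B, D, E, F, G, J}. Each edge has distinct colors on its endpoints.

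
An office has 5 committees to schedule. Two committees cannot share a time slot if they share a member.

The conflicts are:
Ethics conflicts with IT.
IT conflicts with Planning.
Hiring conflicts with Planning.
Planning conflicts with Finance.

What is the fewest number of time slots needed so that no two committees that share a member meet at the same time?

2

IT and Planning conflict, so at least 2 time slots are needed.
2 time slots suffice: time slot 1 → {Ethics, Planning}; time slot 2 → {IT, Hiring, Finance}. No two conflicting committees share a time slot.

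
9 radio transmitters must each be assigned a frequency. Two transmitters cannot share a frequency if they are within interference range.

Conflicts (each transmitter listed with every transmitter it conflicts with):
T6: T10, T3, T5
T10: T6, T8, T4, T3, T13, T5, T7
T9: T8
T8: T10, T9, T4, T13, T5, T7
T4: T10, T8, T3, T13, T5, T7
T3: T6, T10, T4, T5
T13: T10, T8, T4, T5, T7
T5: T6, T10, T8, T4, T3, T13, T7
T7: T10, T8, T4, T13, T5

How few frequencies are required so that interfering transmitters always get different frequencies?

T10, T8, T4, T13, T5, T7 pairwise conflict, so at least 6 frequencies are needed.
6 frequencies suffice: frequency 1 → {T9, T5}; frequency 2 → {T10}; frequency 3 → {T6, T4}; frequency 4 → {T8, T3}; frequency 5 → {T7}; frequency 6 → {T13}. No two conflicting transmitters share a frequency.

6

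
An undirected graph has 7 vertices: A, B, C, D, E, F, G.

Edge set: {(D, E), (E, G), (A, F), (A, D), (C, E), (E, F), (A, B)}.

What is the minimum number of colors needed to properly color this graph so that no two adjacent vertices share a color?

2

E and G are adjacent, so at least 2 colors are needed.
2 colors suffice: color 1 → {A, E}; color 2 → {B, C, D, F, G}. Each edge has distinct colors on its endpoints.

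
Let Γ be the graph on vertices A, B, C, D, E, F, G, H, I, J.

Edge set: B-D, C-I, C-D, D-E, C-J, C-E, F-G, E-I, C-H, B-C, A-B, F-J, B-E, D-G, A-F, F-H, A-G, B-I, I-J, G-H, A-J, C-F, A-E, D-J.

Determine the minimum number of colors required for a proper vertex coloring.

4

B, C, E, I are mutually adjacent (a clique of size 4), so at least 4 colors are needed.
A valid assignment using 4 colors: A=1, B=3, C=1, D=2, E=4, F=2, G=3, H=4, I=2, J=3. Every edge joins two different colors.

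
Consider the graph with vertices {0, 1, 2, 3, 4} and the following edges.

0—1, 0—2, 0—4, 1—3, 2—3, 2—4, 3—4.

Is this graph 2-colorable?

0, 2, 4 form a triangle, so at least 3 colors are needed.
So 2 colors are not enough.

No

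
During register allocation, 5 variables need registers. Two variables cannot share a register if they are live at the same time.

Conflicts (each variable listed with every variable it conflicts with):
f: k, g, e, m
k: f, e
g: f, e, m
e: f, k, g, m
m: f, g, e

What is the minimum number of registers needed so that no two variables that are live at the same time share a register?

4

f, g, e, m are mutually in conflict, so at least 4 registers are needed.
A valid assignment using 4 registers: f=1, k=3, g=3, e=2, m=4. Every pair that conflicts lands in different registers.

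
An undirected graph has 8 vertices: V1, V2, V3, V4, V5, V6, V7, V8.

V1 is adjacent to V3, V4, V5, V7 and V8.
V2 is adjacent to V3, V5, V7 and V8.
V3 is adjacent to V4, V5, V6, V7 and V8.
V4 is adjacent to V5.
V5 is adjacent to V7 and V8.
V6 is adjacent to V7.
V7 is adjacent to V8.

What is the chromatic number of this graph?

5

V1, V3, V5, V7, V8 form a clique, so at least 5 colors are needed.
5 colors suffice: V1=4, V2=4, V3=1, V4=2, V5=3, V6=3, V7=2, V8=5. No two adjacent vertices share a color.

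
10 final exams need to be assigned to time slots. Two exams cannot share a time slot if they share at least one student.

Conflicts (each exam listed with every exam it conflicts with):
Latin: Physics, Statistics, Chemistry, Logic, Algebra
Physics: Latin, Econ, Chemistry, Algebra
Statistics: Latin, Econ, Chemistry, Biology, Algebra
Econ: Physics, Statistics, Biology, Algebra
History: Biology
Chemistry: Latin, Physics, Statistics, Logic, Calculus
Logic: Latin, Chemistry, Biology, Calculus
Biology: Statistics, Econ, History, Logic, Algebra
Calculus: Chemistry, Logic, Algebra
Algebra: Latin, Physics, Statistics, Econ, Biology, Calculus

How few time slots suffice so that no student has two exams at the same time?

Statistics, Econ, Biology, Algebra all conflict with each other, so at least 4 time slots are needed.
4 time slots suffice: Latin=2, Physics=3, Statistics=3, Econ=4, History=1, Chemistry=1, Logic=3, Biology=2, Calculus=2, Algebra=1. No two conflicting exams share a time slot.

4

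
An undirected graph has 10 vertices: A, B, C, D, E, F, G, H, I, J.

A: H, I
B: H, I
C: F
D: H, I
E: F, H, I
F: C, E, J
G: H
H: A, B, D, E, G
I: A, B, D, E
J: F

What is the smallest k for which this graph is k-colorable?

A and I are adjacent, so at least 2 colors are needed.
2 colors suffice: color red → {F, H, I}; color blue → {A, B, C, D, E, G, J}. No two adjacent vertices share a color.

2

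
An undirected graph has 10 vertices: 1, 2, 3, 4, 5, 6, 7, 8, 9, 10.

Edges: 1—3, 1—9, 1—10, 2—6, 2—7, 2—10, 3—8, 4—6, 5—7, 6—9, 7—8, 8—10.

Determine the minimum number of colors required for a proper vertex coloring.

The cycle 10-2-6-9-1-10 has odd length 5, so it cannot be 2-colored; at least 3 colors are needed.
3 colors suffice: 1=a, 2=a, 3=b, 4=a, 5=a, 6=b, 7=b, 8=a, 9=c, 10=b. No two adjacent vertices share a color.

3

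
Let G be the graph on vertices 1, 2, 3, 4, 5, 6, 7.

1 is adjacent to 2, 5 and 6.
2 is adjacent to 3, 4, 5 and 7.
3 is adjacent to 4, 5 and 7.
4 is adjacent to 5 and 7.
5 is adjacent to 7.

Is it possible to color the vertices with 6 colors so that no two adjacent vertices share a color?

Yes

The chromatic number is 5. 2, 3, 4, 5, 7 are pairwise adjacent (a clique of size 5), so at least 5 colors are needed.
5 colors suffice: color red → {5, 6}; color blue → {2}; color green → {1, 7}; color yellow → {3}; color purple → {4}.
Since 6 ≥ 5, a proper 6-coloring certainly exists.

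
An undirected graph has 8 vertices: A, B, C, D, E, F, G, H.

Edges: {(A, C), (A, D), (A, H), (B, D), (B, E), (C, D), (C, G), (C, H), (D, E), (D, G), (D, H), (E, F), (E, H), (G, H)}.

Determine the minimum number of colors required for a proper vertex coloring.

4

C, D, G, H are pairwise adjacent (a clique of size 4), so at least 4 colors are needed.
One proper 4-coloring: A=4, B=2, C=3, D=1, E=3, F=1, G=4, H=2. Every edge joins two different colors.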